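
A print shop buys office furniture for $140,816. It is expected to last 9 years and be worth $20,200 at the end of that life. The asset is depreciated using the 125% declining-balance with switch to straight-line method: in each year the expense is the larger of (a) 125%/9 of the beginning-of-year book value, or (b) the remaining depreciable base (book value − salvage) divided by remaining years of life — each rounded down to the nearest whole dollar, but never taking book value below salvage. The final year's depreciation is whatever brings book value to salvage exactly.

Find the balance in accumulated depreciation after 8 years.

Depreciable base = $140,816 − $20,200 = $120,616.
Year 1: DB = ⌊$140,816 × 125%/9⌋ = $19,557; SL = ⌊$120,616/9⌋ = $13,401 → take DB $19,557. Book value $121,259.
Year 2: DB = ⌊$121,259 × 125%/9⌋ = $16,841; SL = ⌊$101,059/8⌋ = $12,632 → take DB $16,841. Book value $104,418.
Year 3: DB = ⌊$104,418 × 125%/9⌋ = $14,502; SL = ⌊$84,218/7⌋ = $12,031 → take DB $14,502. Book value $89,916.
Year 4: DB = ⌊$89,916 × 125%/9⌋ = $12,488; SL = ⌊$69,716/6⌋ = $11,619 → take DB $12,488. Book value $77,428.
Year 5: DB = ⌊$77,428 × 125%/9⌋ = $10,753; SL = ⌊$57,228/5⌋ = $11,445 → take SL $11,445. Book value $65,983.
Year 6: DB = ⌊$65,983 × 125%/9⌋ = $9,164; SL = ⌊$45,783/4⌋ = $11,445 → take SL $11,445. Book value $54,538.
Year 7: DB = ⌊$54,538 × 125%/9⌋ = $7,574; SL = ⌊$34,338/3⌋ = $11,446 → take SL $11,446. Book value $43,092.
Year 8: DB = ⌊$43,092 × 125%/9⌋ = $5,985; SL = ⌊$22,892/2⌋ = $11,446 → take SL $11,446. Book value $31,646.
Accumulated through year 8 = $140,816 − $31,646 = $109,170.

$109,170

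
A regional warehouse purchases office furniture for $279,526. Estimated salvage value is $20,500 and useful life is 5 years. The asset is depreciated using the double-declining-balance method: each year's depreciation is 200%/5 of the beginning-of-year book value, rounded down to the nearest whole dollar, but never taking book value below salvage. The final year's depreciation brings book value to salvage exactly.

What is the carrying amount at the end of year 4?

$36,227

Depreciable base = $279,526 − $20,500 = $259,026.
Year 1: ⌊$279,526 × 200%/5⌋ = $111,810. Book value $167,716.
Year 2: ⌊$167,716 × 200%/5⌋ = $67,086. Book value $100,630.
Year 3: ⌊$100,630 × 200%/5⌋ = $40,252. Book value $60,378.
Year 4: ⌊$60,378 × 200%/5⌋ = $24,151. Book value $36,227.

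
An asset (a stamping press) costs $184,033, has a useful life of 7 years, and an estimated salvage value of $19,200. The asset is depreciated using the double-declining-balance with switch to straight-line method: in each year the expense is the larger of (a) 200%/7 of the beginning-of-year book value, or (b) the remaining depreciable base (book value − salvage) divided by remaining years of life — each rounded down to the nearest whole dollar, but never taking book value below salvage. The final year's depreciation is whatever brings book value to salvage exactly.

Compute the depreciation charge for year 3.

$26,827

Depreciable base = $184,033 − $19,200 = $164,833.
Year 1: DB = ⌊$184,033 × 200%/7⌋ = $52,580; SL = ⌊$164,833/7⌋ = $23,547 → take DB $52,580. Book value $131,453.
Year 2: DB = ⌊$131,453 × 200%/7⌋ = $37,558; SL = ⌊$112,253/6⌋ = $18,708 → take DB $37,558. Book value $93,895.
Year 3: DB = ⌊$93,895 × 200%/7⌋ = $26,827; SL = ⌊$74,695/5⌋ = $14,939 → take DB $26,827. Book value $67,068.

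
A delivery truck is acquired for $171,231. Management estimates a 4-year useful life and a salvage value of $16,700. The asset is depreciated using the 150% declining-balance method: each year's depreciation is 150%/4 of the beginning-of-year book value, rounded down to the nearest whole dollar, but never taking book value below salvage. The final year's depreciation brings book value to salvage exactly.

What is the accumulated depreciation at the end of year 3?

Depreciable base = $171,231 − $16,700 = $154,531.
Year 1: ⌊$171,231 × 150%/4⌋ = $64,211. Book value $107,020.
Year 2: ⌊$107,020 × 150%/4⌋ = $40,132. Book value $66,888.
Year 3: ⌊$66,888 × 150%/4⌋ = $25,083. Book value $41,805.
Accumulated through year 3 = $171,231 − $41,805 = $129,426.

$129,426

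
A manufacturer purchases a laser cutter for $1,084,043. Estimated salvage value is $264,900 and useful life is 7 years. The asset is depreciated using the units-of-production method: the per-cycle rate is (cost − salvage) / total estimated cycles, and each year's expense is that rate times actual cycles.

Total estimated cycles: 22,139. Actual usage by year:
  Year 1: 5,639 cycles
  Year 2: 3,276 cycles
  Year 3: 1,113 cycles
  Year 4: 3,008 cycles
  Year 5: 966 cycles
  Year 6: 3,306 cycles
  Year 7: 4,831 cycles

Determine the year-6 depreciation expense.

$122,322

Depreciable base = $1,084,043 − $264,900 = $819,143.
Rate = $819,143 / 22,139 cycles = $37 per cycle.
Year 1: 5,639 × $37 = $208,643. Book value $875,400.
Year 2: 3,276 × $37 = $121,212. Book value $754,188.
Year 3: 1,113 × $37 = $41,181. Book value $713,007.
Year 4: 3,008 × $37 = $111,296. Book value $601,711.
Year 5: 966 × $37 = $35,742. Book value $565,969.
Year 6: 3,306 × $37 = $122,322. Book value $443,647.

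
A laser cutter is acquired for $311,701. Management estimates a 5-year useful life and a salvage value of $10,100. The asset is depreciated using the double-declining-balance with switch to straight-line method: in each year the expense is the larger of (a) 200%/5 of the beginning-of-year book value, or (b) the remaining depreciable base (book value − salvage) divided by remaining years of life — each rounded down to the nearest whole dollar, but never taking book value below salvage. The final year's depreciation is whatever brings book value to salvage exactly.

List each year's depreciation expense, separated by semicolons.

$124,680; $74,808; $44,885; $28,614; $28,614

Depreciable base = $311,701 − $10,100 = $301,601.
Year 1: DB = ⌊$311,701 × 200%/5⌋ = $124,680; SL = ⌊$301,601/5⌋ = $60,320 → take DB $124,680. Book value $187,021.
Year 2: DB = ⌊$187,021 × 200%/5⌋ = $74,808; SL = ⌊$176,921/4⌋ = $44,230 → take DB $74,808. Book value $112,213.
Year 3: DB = ⌊$112,213 × 200%/5⌋ = $44,885; SL = ⌊$102,113/3⌋ = $34,037 → take DB $44,885. Book value $67,328.
Year 4: DB = ⌊$67,328 × 200%/5⌋ = $26,931; SL = ⌊$57,228/2⌋ = $28,614 → take SL $28,614. Book value $38,714.
Year 5 (final): $38,714 − $10,100 = $28,614. Book value $10,100.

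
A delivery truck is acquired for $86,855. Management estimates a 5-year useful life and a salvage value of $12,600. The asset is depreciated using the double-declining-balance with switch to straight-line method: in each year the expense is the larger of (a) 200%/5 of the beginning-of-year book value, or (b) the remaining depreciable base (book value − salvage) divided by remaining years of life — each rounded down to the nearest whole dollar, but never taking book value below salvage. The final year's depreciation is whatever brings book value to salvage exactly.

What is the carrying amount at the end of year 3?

$18,761

Depreciable base = $86,855 − $12,600 = $74,255.
Year 1: DB = ⌊$86,855 × 200%/5⌋ = $34,742; SL = ⌊$74,255/5⌋ = $14,851 → take DB $34,742. Book value $52,113.
Year 2: DB = ⌊$52,113 × 200%/5⌋ = $20,845; SL = ⌊$39,513/4⌋ = $9,878 → take DB $20,845. Book value $31,268.
Year 3: DB = ⌊$31,268 × 200%/5⌋ = $12,507; SL = ⌊$18,668/3⌋ = $6,222 → take DB $12,507. Book value $18,761.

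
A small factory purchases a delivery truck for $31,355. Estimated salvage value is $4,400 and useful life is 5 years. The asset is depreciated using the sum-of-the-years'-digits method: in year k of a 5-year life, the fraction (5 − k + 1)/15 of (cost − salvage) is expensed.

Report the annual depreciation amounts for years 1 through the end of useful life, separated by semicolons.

Depreciable base = $31,355 − $4,400 = $26,955.
Sum of the years' digits = 5+4+3+2+1 = 15.
Year 1: $26,955 × 5/15 = $8,985. Book value $22,370.
Year 2: $26,955 × 4/15 = $7,188. Book value $15,182.
Year 3: $26,955 × 3/15 = $5,391. Book value $9,791.
Year 4: $26,955 × 2/15 = $3,594. Book value $6,197.
Year 5: $26,955 × 1/15 = $1,797. Book value $4,400.

$8,985; $7,188; $5,391; $3,594; $1,797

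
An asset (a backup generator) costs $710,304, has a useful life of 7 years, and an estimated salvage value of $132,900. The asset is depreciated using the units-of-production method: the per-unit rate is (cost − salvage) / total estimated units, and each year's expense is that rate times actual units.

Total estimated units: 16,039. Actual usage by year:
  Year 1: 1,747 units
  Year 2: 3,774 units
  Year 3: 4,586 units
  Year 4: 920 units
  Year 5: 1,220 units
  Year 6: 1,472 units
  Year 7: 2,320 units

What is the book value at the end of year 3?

$346,452

Depreciable base = $710,304 − $132,900 = $577,404.
Rate = $577,404 / 16,039 units = $36 per unit.
Year 1: 1,747 × $36 = $62,892. Book value $647,412.
Year 2: 3,774 × $36 = $135,864. Book value $511,548.
Year 3: 4,586 × $36 = $165,096. Book value $346,452.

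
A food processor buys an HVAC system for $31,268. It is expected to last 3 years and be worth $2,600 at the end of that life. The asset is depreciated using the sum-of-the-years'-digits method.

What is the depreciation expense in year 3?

Depreciable base = $31,268 − $2,600 = $28,668.
Sum of the years' digits = 3+2+1 = 6.
Year 1: $28,668 × 3/6 = $14,334. Book value $16,934.
Year 2: $28,668 × 2/6 = $9,556. Book value $7,378.
Year 3: $28,668 × 1/6 = $4,778. Book value $2,600.

$4,778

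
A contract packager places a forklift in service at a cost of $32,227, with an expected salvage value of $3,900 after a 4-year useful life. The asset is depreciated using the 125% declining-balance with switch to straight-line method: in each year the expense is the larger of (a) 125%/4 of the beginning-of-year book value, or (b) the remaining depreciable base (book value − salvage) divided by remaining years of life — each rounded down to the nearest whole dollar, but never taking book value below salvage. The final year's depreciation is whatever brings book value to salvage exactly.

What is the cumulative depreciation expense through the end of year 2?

$16,994

Depreciable base = $32,227 − $3,900 = $28,327.
Year 1: DB = ⌊$32,227 × 125%/4⌋ = $10,070; SL = ⌊$28,327/4⌋ = $7,081 → take DB $10,070. Book value $22,157.
Year 2: DB = ⌊$22,157 × 125%/4⌋ = $6,924; SL = ⌊$18,257/3⌋ = $6,085 → take DB $6,924. Book value $15,233.
Accumulated through year 2 = $32,227 − $15,233 = $16,994.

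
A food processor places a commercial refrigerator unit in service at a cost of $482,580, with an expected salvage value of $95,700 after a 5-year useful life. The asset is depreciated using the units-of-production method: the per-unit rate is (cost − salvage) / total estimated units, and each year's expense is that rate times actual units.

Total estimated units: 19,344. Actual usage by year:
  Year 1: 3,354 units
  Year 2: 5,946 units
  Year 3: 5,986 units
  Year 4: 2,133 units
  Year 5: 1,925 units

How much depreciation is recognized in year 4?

$42,660

Depreciable base = $482,580 − $95,700 = $386,880.
Rate = $386,880 / 19,344 units = $20 per unit.
Year 1: 3,354 × $20 = $67,080. Book value $415,500.
Year 2: 5,946 × $20 = $118,920. Book value $296,580.
Year 3: 5,986 × $20 = $119,720. Book value $176,860.
Year 4: 2,133 × $20 = $42,660. Book value $134,200.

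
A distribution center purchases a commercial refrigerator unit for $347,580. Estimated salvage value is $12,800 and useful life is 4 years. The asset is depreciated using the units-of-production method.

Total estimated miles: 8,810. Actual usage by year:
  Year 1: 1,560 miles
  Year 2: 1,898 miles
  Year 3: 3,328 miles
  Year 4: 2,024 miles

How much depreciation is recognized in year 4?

$76,912

Depreciable base = $347,580 − $12,800 = $334,780.
Rate = $334,780 / 8,810 miles = $38 per mile.
Year 1: 1,560 × $38 = $59,280. Book value $288,300.
Year 2: 1,898 × $38 = $72,124. Book value $216,176.
Year 3: 3,328 × $38 = $126,464. Book value $89,712.
Year 4: 2,024 × $38 = $76,912. Book value $12,800.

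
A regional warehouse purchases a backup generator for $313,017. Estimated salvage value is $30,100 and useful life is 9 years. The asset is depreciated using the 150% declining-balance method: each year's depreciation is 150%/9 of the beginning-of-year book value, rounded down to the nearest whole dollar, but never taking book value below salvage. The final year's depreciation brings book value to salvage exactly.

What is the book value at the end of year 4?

Depreciable base = $313,017 − $30,100 = $282,917.
Year 1: ⌊$313,017 × 150%/9⌋ = $52,169. Book value $260,848.
Year 2: ⌊$260,848 × 150%/9⌋ = $43,474. Book value $217,374.
Year 3: ⌊$217,374 × 150%/9⌋ = $36,229. Book value $181,145.
Year 4: ⌊$181,145 × 150%/9⌋ = $30,190. Book value $150,955.

$150,955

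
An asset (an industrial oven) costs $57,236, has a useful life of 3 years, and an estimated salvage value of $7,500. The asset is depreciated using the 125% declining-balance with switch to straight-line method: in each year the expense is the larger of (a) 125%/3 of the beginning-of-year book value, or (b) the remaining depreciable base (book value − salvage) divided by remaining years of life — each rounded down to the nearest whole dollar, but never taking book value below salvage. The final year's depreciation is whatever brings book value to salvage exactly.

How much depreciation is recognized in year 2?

Depreciable base = $57,236 − $7,500 = $49,736.
Year 1: DB = ⌊$57,236 × 125%/3⌋ = $23,848; SL = ⌊$49,736/3⌋ = $16,578 → take DB $23,848. Book value $33,388.
Year 2: DB = ⌊$33,388 × 125%/3⌋ = $13,911; SL = ⌊$25,888/2⌋ = $12,944 → take DB $13,911. Book value $19,477.

$13,911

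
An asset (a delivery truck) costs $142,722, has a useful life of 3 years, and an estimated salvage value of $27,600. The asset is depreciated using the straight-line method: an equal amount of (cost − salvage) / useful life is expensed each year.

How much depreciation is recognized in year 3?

Depreciable base = $142,722 − $27,600 = $115,122.
Annual expense = $115,122 / 3 = $38,374.

$38,374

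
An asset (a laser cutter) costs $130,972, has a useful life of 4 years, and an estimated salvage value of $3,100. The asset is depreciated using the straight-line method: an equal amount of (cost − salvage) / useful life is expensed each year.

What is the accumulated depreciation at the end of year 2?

Depreciable base = $130,972 − $3,100 = $127,872.
Annual expense = $127,872 / 4 = $31,968.
End of year 1: book value $99,004.
End of year 2: book value $67,036.
Accumulated through year 2 = $130,972 − $67,036 = $63,936.

$63,936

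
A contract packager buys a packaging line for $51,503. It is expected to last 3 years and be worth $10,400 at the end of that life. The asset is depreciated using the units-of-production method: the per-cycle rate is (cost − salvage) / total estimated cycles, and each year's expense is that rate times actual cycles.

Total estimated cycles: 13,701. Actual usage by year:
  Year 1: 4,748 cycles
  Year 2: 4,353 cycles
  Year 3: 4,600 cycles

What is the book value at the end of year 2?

Depreciable base = $51,503 − $10,400 = $41,103.
Rate = $41,103 / 13,701 cycles = $3 per cycle.
Year 1: 4,748 × $3 = $14,244. Book value $37,259.
Year 2: 4,353 × $3 = $13,059. Book value $24,200.

$24,200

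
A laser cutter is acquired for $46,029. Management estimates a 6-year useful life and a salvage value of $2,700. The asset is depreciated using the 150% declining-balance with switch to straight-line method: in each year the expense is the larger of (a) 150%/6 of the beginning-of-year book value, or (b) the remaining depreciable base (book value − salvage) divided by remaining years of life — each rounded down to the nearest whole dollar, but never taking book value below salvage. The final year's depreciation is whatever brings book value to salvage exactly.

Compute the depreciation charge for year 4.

Depreciable base = $46,029 − $2,700 = $43,329.
Year 1: DB = ⌊$46,029 × 150%/6⌋ = $11,507; SL = ⌊$43,329/6⌋ = $7,221 → take DB $11,507. Book value $34,522.
Year 2: DB = ⌊$34,522 × 150%/6⌋ = $8,630; SL = ⌊$31,822/5⌋ = $6,364 → take DB $8,630. Book value $25,892.
Year 3: DB = ⌊$25,892 × 150%/6⌋ = $6,473; SL = ⌊$23,192/4⌋ = $5,798 → take DB $6,473. Book value $19,419.
Year 4: DB = ⌊$19,419 × 150%/6⌋ = $4,854; SL = ⌊$16,719/3⌋ = $5,573 → take SL $5,573. Book value $13,846.

$5,573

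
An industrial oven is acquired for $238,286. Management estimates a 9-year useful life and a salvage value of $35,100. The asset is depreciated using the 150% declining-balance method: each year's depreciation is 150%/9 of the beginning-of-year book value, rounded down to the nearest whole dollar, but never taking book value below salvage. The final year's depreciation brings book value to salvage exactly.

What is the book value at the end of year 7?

Depreciable base = $238,286 − $35,100 = $203,186.
Year 1: ⌊$238,286 × 150%/9⌋ = $39,714. Book value $198,572.
Year 2: ⌊$198,572 × 150%/9⌋ = $33,095. Book value $165,477.
Year 3: ⌊$165,477 × 150%/9⌋ = $27,579. Book value $137,898.
Year 4: ⌊$137,898 × 150%/9⌋ = $22,983. Book value $114,915.
Year 5: ⌊$114,915 × 150%/9⌋ = $19,152. Book value $95,763.
Year 6: ⌊$95,763 × 150%/9⌋ = $15,960. Book value $79,803.
Year 7: ⌊$79,803 × 150%/9⌋ = $13,300. Book value $66,503.

$66,503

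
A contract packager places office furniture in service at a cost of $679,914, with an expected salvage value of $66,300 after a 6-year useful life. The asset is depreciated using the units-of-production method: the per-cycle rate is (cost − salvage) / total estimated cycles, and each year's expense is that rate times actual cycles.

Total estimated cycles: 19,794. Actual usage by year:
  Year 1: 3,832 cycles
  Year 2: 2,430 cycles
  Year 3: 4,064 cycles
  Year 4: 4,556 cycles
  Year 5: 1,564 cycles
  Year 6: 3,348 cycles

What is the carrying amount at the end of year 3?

Depreciable base = $679,914 − $66,300 = $613,614.
Rate = $613,614 / 19,794 cycles = $31 per cycle.
Year 1: 3,832 × $31 = $118,792. Book value $561,122.
Year 2: 2,430 × $31 = $75,330. Book value $485,792.
Year 3: 4,064 × $31 = $125,984. Book value $359,808.

$359,808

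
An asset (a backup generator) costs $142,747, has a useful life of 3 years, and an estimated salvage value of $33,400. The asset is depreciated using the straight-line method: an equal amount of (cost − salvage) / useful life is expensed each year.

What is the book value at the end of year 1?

Depreciable base = $142,747 − $33,400 = $109,347.
Annual expense = $109,347 / 3 = $36,449.
End of year 1: book value $106,298.

$106,298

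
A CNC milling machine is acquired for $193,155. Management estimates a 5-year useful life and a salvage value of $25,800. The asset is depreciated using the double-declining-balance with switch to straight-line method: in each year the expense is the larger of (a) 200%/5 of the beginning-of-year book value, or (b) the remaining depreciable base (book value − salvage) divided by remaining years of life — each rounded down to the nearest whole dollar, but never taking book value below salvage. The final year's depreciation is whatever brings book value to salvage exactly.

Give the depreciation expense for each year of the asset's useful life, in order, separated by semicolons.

$77,262; $46,357; $27,814; $15,922; $0

Depreciable base = $193,155 − $25,800 = $167,355.
Year 1: DB = ⌊$193,155 × 200%/5⌋ = $77,262; SL = ⌊$167,355/5⌋ = $33,471 → take DB $77,262. Book value $115,893.
Year 2: DB = ⌊$115,893 × 200%/5⌋ = $46,357; SL = ⌊$90,093/4⌋ = $22,523 → take DB $46,357. Book value $69,536.
Year 3: DB = ⌊$69,536 × 200%/5⌋ = $27,814; SL = ⌊$43,736/3⌋ = $14,578 → take DB $27,814. Book value $41,722.
Year 4: DB = ⌊$41,722 × 200%/5⌋ = $16,688; SL = ⌊$15,922/2⌋ = $7,961 → take DB $16,688, capped at $15,922. Book value $25,800.
Year 5 (final): $25,800 − $25,800 = $0. Book value $25,800.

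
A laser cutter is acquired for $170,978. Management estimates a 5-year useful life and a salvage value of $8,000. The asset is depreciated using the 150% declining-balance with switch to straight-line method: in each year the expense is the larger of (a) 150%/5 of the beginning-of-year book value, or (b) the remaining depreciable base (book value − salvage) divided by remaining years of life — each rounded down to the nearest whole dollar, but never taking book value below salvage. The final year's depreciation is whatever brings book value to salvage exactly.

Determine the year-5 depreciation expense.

$25,260

Depreciable base = $170,978 − $8,000 = $162,978.
Year 1: DB = ⌊$170,978 × 150%/5⌋ = $51,293; SL = ⌊$162,978/5⌋ = $32,595 → take DB $51,293. Book value $119,685.
Year 2: DB = ⌊$119,685 × 150%/5⌋ = $35,905; SL = ⌊$111,685/4⌋ = $27,921 → take DB $35,905. Book value $83,780.
Year 3: DB = ⌊$83,780 × 150%/5⌋ = $25,134; SL = ⌊$75,780/3⌋ = $25,260 → take SL $25,260. Book value $58,520.
Year 4: DB = ⌊$58,520 × 150%/5⌋ = $17,556; SL = ⌊$50,520/2⌋ = $25,260 → take SL $25,260. Book value $33,260.
Year 5 (final): $33,260 − $8,000 = $25,260. Book value $8,000.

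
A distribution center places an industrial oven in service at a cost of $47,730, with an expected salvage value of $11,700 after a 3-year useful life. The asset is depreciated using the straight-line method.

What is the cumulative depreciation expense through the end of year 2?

Depreciable base = $47,730 − $11,700 = $36,030.
Annual expense = $36,030 / 3 = $12,010.
End of year 1: book value $35,720.
End of year 2: book value $23,710.
Accumulated through year 2 = $47,730 − $23,710 = $24,020.

$24,020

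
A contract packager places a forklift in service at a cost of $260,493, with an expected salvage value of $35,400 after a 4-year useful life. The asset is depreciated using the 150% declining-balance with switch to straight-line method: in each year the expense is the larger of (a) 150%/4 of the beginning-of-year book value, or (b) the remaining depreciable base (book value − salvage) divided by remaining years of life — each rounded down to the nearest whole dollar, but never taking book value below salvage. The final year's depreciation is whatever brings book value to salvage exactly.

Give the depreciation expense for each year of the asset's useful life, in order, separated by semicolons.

Depreciable base = $260,493 − $35,400 = $225,093.
Year 1: DB = ⌊$260,493 × 150%/4⌋ = $97,684; SL = ⌊$225,093/4⌋ = $56,273 → take DB $97,684. Book value $162,809.
Year 2: DB = ⌊$162,809 × 150%/4⌋ = $61,053; SL = ⌊$127,409/3⌋ = $42,469 → take DB $61,053. Book value $101,756.
Year 3: DB = ⌊$101,756 × 150%/4⌋ = $38,158; SL = ⌊$66,356/2⌋ = $33,178 → take DB $38,158. Book value $63,598.
Year 4 (final): $63,598 − $35,400 = $28,198. Book value $35,400.

$97,684; $61,053; $38,158; $28,198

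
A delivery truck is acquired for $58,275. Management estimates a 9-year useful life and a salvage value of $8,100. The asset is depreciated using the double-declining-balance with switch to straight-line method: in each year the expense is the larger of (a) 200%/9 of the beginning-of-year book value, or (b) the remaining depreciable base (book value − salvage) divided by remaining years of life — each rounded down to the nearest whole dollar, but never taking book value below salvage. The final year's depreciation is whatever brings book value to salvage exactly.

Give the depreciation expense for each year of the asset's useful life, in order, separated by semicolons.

Depreciable base = $58,275 − $8,100 = $50,175.
Year 1: DB = ⌊$58,275 × 200%/9⌋ = $12,950; SL = ⌊$50,175/9⌋ = $5,575 → take DB $12,950. Book value $45,325.
Year 2: DB = ⌊$45,325 × 200%/9⌋ = $10,072; SL = ⌊$37,225/8⌋ = $4,653 → take DB $10,072. Book value $35,253.
Year 3: DB = ⌊$35,253 × 200%/9⌋ = $7,834; SL = ⌊$27,153/7⌋ = $3,879 → take DB $7,834. Book value $27,419.
Year 4: DB = ⌊$27,419 × 200%/9⌋ = $6,093; SL = ⌊$19,319/6⌋ = $3,219 → take DB $6,093. Book value $21,326.
Year 5: DB = ⌊$21,326 × 200%/9⌋ = $4,739; SL = ⌊$13,226/5⌋ = $2,645 → take DB $4,739. Book value $16,587.
Year 6: DB = ⌊$16,587 × 200%/9⌋ = $3,686; SL = ⌊$8,487/4⌋ = $2,121 → take DB $3,686. Book value $12,901.
Year 7: DB = ⌊$12,901 × 200%/9⌋ = $2,866; SL = ⌊$4,801/3⌋ = $1,600 → take DB $2,866. Book value $10,035.
Year 8: DB = ⌊$10,035 × 200%/9⌋ = $2,230; SL = ⌊$1,935/2⌋ = $967 → take DB $2,230, capped at $1,935. Book value $8,100.
Year 9 (final): $8,100 − $8,100 = $0. Book value $8,100.

$12,950; $10,072; $7,834; $6,093; $4,739; $3,686; $2,866; $1,935; $0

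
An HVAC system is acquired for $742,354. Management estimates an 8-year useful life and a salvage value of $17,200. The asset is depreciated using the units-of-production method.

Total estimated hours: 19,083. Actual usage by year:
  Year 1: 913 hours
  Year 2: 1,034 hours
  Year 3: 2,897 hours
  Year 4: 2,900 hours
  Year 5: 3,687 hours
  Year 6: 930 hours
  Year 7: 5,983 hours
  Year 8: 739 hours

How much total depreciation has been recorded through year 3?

Depreciable base = $742,354 − $17,200 = $725,154.
Rate = $725,154 / 19,083 hours = $38 per hour.
Year 1: 913 × $38 = $34,694. Book value $707,660.
Year 2: 1,034 × $38 = $39,292. Book value $668,368.
Year 3: 2,897 × $38 = $110,086. Book value $558,282.
Accumulated through year 3 = $742,354 − $558,282 = $184,072.

$184,072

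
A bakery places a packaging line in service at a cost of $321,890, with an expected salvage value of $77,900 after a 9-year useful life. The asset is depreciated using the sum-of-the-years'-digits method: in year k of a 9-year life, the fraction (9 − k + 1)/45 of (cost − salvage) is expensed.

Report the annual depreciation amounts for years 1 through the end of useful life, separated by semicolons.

$48,798; $43,376; $37,954; $32,532; $27,110; $21,688; $16,266; $10,844; $5,422

Depreciable base = $321,890 − $77,900 = $243,990.
Sum of the years' digits = 9+8+7+6+5+4+3+2+1 = 45.
Year 1: $243,990 × 9/45 = $48,798. Book value $273,092.
Year 2: $243,990 × 8/45 = $43,376. Book value $229,716.
Year 3: $243,990 × 7/45 = $37,954. Book value $191,762.
Year 4: $243,990 × 6/45 = $32,532. Book value $159,230.
Year 5: $243,990 × 5/45 = $27,110. Book value $132,120.
Year 6: $243,990 × 4/45 = $21,688. Book value $110,432.
Year 7: $243,990 × 3/45 = $16,266. Book value $94,166.
Year 8: $243,990 × 2/45 = $10,844. Book value $83,322.
Year 9: $243,990 × 1/45 = $5,422. Book value $77,900.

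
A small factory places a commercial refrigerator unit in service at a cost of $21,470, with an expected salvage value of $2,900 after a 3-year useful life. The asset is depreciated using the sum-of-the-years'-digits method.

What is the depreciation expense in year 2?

$6,190

Depreciable base = $21,470 − $2,900 = $18,570.
Sum of the years' digits = 3+2+1 = 6.
Year 1: $18,570 × 3/6 = $9,285. Book value $12,185.
Year 2: $18,570 × 2/6 = $6,190. Book value $5,995.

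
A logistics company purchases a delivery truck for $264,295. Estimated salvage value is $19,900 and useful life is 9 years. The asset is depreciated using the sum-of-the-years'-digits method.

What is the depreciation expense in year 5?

$27,155

Depreciable base = $264,295 − $19,900 = $244,395.
Sum of the years' digits = 9+8+7+6+5+4+3+2+1 = 45.
Year 1: $244,395 × 9/45 = $48,879. Book value $215,416.
Year 2: $244,395 × 8/45 = $43,448. Book value $171,968.
Year 3: $244,395 × 7/45 = $38,017. Book value $133,951.
Year 4: $244,395 × 6/45 = $32,586. Book value $101,365.
Year 5: $244,395 × 5/45 = $27,155. Book value $74,210.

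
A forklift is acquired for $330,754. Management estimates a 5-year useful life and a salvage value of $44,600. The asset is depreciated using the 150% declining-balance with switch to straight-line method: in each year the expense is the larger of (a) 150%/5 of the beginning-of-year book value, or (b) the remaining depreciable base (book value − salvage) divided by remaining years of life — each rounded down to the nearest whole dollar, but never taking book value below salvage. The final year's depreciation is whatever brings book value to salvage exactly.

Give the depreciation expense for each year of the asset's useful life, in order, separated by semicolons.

$99,226; $69,458; $48,621; $34,424; $34,425

Depreciable base = $330,754 − $44,600 = $286,154.
Year 1: DB = ⌊$330,754 × 150%/5⌋ = $99,226; SL = ⌊$286,154/5⌋ = $57,230 → take DB $99,226. Book value $231,528.
Year 2: DB = ⌊$231,528 × 150%/5⌋ = $69,458; SL = ⌊$186,928/4⌋ = $46,732 → take DB $69,458. Book value $162,070.
Year 3: DB = ⌊$162,070 × 150%/5⌋ = $48,621; SL = ⌊$117,470/3⌋ = $39,156 → take DB $48,621. Book value $113,449.
Year 4: DB = ⌊$113,449 × 150%/5⌋ = $34,034; SL = ⌊$68,849/2⌋ = $34,424 → take SL $34,424. Book value $79,025.
Year 5 (final): $79,025 − $44,600 = $34,425. Book value $44,600.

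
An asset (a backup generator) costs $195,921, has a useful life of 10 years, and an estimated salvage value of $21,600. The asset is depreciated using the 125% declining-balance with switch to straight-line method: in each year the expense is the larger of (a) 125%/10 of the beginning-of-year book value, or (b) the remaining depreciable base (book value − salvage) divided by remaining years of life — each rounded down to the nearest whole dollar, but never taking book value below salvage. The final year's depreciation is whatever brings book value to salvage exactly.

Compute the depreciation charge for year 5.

Depreciable base = $195,921 − $21,600 = $174,321.
Year 1: DB = ⌊$195,921 × 125%/10⌋ = $24,490; SL = ⌊$174,321/10⌋ = $17,432 → take DB $24,490. Book value $171,431.
Year 2: DB = ⌊$171,431 × 125%/10⌋ = $21,428; SL = ⌊$149,831/9⌋ = $16,647 → take DB $21,428. Book value $150,003.
Year 3: DB = ⌊$150,003 × 125%/10⌋ = $18,750; SL = ⌊$128,403/8⌋ = $16,050 → take DB $18,750. Book value $131,253.
Year 4: DB = ⌊$131,253 × 125%/10⌋ = $16,406; SL = ⌊$109,653/7⌋ = $15,664 → take DB $16,406. Book value $114,847.
Year 5: DB = ⌊$114,847 × 125%/10⌋ = $14,355; SL = ⌊$93,247/6⌋ = $15,541 → take SL $15,541. Book value $99,306.

$15,541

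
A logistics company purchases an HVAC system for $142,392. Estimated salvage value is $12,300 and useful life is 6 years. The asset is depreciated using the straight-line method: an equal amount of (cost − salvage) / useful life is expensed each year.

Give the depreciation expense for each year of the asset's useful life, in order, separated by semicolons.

Depreciable base = $142,392 − $12,300 = $130,092.
Annual expense = $130,092 / 6 = $21,682.
End of year 1: book value $120,710.
End of year 2: book value $99,028.
End of year 3: book value $77,346.
End of year 4: book value $55,664.
End of year 5: book value $33,982.
End of year 6: book value $12,300.

$21,682; $21,682; $21,682; $21,682; $21,682; $21,682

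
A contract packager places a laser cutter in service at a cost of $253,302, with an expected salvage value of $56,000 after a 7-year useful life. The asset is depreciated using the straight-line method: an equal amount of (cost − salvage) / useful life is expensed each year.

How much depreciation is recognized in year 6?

Depreciable base = $253,302 − $56,000 = $197,302.
Annual expense = $197,302 / 7 = $28,186.

$28,186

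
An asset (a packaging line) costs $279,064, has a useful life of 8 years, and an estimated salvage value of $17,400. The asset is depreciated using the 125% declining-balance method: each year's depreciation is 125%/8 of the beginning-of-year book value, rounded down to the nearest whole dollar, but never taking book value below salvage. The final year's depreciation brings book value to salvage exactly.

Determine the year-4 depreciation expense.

$26,192

Depreciable base = $279,064 − $17,400 = $261,664.
Year 1: ⌊$279,064 × 125%/8⌋ = $43,603. Book value $235,461.
Year 2: ⌊$235,461 × 125%/8⌋ = $36,790. Book value $198,671.
Year 3: ⌊$198,671 × 125%/8⌋ = $31,042. Book value $167,629.
Year 4: ⌊$167,629 × 125%/8⌋ = $26,192. Book value $141,437.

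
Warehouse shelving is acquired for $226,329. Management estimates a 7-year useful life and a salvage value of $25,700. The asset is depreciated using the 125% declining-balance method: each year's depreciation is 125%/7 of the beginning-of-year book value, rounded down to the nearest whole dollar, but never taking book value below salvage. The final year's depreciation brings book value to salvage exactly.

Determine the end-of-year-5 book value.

Depreciable base = $226,329 − $25,700 = $200,629.
Year 1: ⌊$226,329 × 125%/7⌋ = $40,415. Book value $185,914.
Year 2: ⌊$185,914 × 125%/7⌋ = $33,198. Book value $152,716.
Year 3: ⌊$152,716 × 125%/7⌋ = $27,270. Book value $125,446.
Year 4: ⌊$125,446 × 125%/7⌋ = $22,401. Book value $103,045.
Year 5: ⌊$103,045 × 125%/7⌋ = $18,400. Book value $84,645.

$84,645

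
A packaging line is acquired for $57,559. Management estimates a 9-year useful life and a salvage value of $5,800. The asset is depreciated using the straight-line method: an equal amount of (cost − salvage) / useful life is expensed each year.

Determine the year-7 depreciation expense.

$5,751

Depreciable base = $57,559 − $5,800 = $51,759.
Annual expense = $51,759 / 9 = $5,751.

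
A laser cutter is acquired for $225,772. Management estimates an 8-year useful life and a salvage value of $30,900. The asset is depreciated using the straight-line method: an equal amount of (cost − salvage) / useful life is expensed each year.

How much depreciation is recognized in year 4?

$24,359

Depreciable base = $225,772 − $30,900 = $194,872.
Annual expense = $194,872 / 8 = $24,359.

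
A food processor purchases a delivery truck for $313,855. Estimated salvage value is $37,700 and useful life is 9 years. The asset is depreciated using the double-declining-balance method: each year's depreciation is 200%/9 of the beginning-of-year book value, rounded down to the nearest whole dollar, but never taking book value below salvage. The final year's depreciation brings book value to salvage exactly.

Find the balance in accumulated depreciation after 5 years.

Depreciable base = $313,855 − $37,700 = $276,155.
Year 1: ⌊$313,855 × 200%/9⌋ = $69,745. Book value $244,110.
Year 2: ⌊$244,110 × 200%/9⌋ = $54,246. Book value $189,864.
Year 3: ⌊$189,864 × 200%/9⌋ = $42,192. Book value $147,672.
Year 4: ⌊$147,672 × 200%/9⌋ = $32,816. Book value $114,856.
Year 5: ⌊$114,856 × 200%/9⌋ = $25,523. Book value $89,333.
Accumulated through year 5 = $313,855 − $89,333 = $224,522.

$224,522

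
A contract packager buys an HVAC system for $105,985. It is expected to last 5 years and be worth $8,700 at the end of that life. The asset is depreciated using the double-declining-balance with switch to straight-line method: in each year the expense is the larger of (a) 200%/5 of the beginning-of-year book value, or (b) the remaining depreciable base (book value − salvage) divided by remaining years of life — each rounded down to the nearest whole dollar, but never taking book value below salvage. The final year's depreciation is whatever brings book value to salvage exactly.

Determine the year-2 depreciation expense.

Depreciable base = $105,985 − $8,700 = $97,285.
Year 1: DB = ⌊$105,985 × 200%/5⌋ = $42,394; SL = ⌊$97,285/5⌋ = $19,457 → take DB $42,394. Book value $63,591.
Year 2: DB = ⌊$63,591 × 200%/5⌋ = $25,436; SL = ⌊$54,891/4⌋ = $13,722 → take DB $25,436. Book value $38,155.

$25,436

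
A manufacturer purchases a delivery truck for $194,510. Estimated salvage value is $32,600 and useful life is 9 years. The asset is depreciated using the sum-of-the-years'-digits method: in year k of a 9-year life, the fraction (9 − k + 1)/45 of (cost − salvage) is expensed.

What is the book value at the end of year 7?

Depreciable base = $194,510 − $32,600 = $161,910.
Sum of the years' digits = 9+8+7+6+5+4+3+2+1 = 45.
Year 1: $161,910 × 9/45 = $32,382. Book value $162,128.
Year 2: $161,910 × 8/45 = $28,784. Book value $133,344.
Year 3: $161,910 × 7/45 = $25,186. Book value $108,158.
Year 4: $161,910 × 6/45 = $21,588. Book value $86,570.
Year 5: $161,910 × 5/45 = $17,990. Book value $68,580.
Year 6: $161,910 × 4/45 = $14,392. Book value $54,188.
Year 7: $161,910 × 3/45 = $10,794. Book value $43,394.

$43,394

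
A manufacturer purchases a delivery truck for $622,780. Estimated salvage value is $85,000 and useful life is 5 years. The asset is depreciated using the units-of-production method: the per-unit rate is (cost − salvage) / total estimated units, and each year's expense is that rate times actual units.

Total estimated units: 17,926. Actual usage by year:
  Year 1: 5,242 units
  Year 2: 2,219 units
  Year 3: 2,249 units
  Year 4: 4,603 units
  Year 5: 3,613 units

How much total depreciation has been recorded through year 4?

Depreciable base = $622,780 − $85,000 = $537,780.
Rate = $537,780 / 17,926 units = $30 per unit.
Year 1: 5,242 × $30 = $157,260. Book value $465,520.
Year 2: 2,219 × $30 = $66,570. Book value $398,950.
Year 3: 2,249 × $30 = $67,470. Book value $331,480.
Year 4: 4,603 × $30 = $138,090. Book value $193,390.
Accumulated through year 4 = $622,780 − $193,390 = $429,390.

$429,390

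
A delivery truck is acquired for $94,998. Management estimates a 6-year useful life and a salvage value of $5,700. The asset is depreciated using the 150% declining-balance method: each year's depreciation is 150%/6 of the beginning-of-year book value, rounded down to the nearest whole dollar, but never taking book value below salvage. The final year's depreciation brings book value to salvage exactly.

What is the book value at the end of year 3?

Depreciable base = $94,998 − $5,700 = $89,298.
Year 1: ⌊$94,998 × 150%/6⌋ = $23,749. Book value $71,249.
Year 2: ⌊$71,249 × 150%/6⌋ = $17,812. Book value $53,437.
Year 3: ⌊$53,437 × 150%/6⌋ = $13,359. Book value $40,078.

$40,078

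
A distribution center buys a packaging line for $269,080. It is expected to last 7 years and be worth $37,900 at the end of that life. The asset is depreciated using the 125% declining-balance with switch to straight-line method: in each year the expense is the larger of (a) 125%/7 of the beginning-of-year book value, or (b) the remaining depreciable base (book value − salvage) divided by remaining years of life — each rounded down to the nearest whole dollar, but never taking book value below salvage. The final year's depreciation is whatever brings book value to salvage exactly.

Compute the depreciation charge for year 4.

Depreciable base = $269,080 − $37,900 = $231,180.
Year 1: DB = ⌊$269,080 × 125%/7⌋ = $48,050; SL = ⌊$231,180/7⌋ = $33,025 → take DB $48,050. Book value $221,030.
Year 2: DB = ⌊$221,030 × 125%/7⌋ = $39,469; SL = ⌊$183,130/6⌋ = $30,521 → take DB $39,469. Book value $181,561.
Year 3: DB = ⌊$181,561 × 125%/7⌋ = $32,421; SL = ⌊$143,661/5⌋ = $28,732 → take DB $32,421. Book value $149,140.
Year 4: DB = ⌊$149,140 × 125%/7⌋ = $26,632; SL = ⌊$111,240/4⌋ = $27,810 → take SL $27,810. Book value $121,330.

$27,810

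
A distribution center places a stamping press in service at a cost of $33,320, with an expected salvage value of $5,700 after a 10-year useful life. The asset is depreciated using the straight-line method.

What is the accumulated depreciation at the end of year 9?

Depreciable base = $33,320 − $5,700 = $27,620.
Annual expense = $27,620 / 10 = $2,762.
End of year 1: book value $30,558.
End of year 2: book value $27,796.
End of year 3: book value $25,034.
End of year 4: book value $22,272.
End of year 5: book value $19,510.
End of year 6: book value $16,748.
End of year 7: book value $13,986.
End of year 8: book value $11,224.
End of year 9: book value $8,462.
Accumulated through year 9 = $33,320 − $8,462 = $24,858.

$24,858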